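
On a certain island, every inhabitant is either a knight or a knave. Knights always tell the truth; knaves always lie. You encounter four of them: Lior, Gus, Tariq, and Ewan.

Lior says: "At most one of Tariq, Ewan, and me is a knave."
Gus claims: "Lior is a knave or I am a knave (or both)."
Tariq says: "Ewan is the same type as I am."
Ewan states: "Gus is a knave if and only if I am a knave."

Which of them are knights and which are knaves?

Consider Lior. Suppose Lior is a knight.
Then whichever role Gus has, Gus's statement has the wrong truth value — contradiction.
So Lior is a knave.
With that fixed, Gus's statement is true, so Gus is a knight.
Consider Tariq. Suppose Tariq is a knight.
Then no assignment of the remaining roles makes every statement match its speaker's type — contradiction.
So Tariq is a knave.
Consider Ewan. Suppose Ewan is a knave.
Then Tariq's statement comes out true, contradicting Tariq being a knave.
So Ewan is a knight.

Lior: knave, Gus: knight, Tariq: knave, Ewan: knight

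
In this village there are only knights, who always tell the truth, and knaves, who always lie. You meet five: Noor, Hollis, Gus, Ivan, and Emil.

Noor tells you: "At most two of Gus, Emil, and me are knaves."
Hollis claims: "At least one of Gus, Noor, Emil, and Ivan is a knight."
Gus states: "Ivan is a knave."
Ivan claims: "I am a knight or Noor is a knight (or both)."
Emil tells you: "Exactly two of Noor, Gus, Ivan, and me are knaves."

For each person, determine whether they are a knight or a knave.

Noor: knave, Hollis: knight, Gus: knave, Ivan: knight, Emil: knave

Consider Noor. Suppose Noor is a knight.
Then no assignment of the remaining roles makes every statement match its speaker's type — contradiction.
So Noor is a knave.
Consider Hollis. Suppose Hollis is a knave.
Then no assignment of the remaining roles makes every statement match its speaker's type — contradiction.
So Hollis is a knight.
Consider Gus. Suppose Gus is a knight.
Then Noor's statement comes out true, contradicting Noor being a knave.
So Gus is a knave.
Consider Ivan. Suppose Ivan is a knave.
Then Gus's statement comes out true, contradicting Gus being a knave.
So Ivan is a knight.
Consider Emil. Suppose Emil is a knight.
Then Noor's statement comes out true, contradicting Noor being a knave.
So Emil is a knave.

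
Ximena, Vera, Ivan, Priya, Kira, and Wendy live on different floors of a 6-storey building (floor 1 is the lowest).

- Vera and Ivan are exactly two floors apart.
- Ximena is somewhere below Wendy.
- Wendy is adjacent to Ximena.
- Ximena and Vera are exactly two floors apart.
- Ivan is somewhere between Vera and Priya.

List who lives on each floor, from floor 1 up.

From clues 1–2: Ximena is in {1,2,3,4,5}.
From clues 1–3: Ximena is in {1,2,4,5}.
From clues 1–4: Vera is in {3,4}.
From clues 1–5: Ximena → floor 1, Wendy → floor 2, Vera → floor 3, Kira → floor 4, Ivan → floor 5, Priya → floor 6.

Ximena, Wendy, Vera, Kira, Ivan, Priya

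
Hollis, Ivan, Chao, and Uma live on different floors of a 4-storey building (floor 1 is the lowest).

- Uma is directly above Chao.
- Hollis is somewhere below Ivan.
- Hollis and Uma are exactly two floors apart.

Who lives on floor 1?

Hollis

With clue 1, Uma is ruled out for floor 1.
With clues 1–2, Ivan is ruled out for floor 1.
With clues 1–3, Chao is ruled out for floor 1.
So floor 1 is Hollis.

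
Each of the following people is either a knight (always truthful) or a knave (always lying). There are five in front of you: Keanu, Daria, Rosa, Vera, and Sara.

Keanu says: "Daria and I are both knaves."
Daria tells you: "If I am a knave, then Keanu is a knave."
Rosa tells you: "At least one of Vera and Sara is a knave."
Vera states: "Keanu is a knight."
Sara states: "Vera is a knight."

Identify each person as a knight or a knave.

Consider Keanu. Suppose Keanu is a knight.
Then Keanu's own statement would have to be true, but it can't be — contradiction.
So Keanu is a knave.
With that fixed, Daria's statement is true, so Daria is a knight.
With that fixed, Vera's statement is false, so Vera is a knave.
With that fixed, Sara's statement is false, so Sara is a knave.
With that fixed, Rosa's statement is true, so Rosa is a knight.

Keanu: knave, Daria: knight, Rosa: knight, Vera: knave, Sara: knave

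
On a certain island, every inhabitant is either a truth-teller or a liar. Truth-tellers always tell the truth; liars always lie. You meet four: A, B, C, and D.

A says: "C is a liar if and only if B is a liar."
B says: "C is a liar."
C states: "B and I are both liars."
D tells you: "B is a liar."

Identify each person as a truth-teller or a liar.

Consider A. Suppose A is a truth-teller.
Then no assignment of the remaining roles makes every statement match its speaker's type — contradiction.
So A is a liar.
Consider B. Suppose B is a liar.
Then whichever role C has, C's statement has the wrong truth value — contradiction.
So B is a truth-teller.
With that fixed, C's statement is false, so C is a liar.
With that fixed, D's statement is false, so D is a liar.

A: liar, B: truth-teller, C: liar, D: liar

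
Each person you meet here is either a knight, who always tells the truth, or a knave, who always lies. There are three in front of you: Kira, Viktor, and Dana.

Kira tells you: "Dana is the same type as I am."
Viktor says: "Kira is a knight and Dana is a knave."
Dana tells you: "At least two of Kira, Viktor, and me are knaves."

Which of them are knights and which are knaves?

Kira: knave, Viktor: knave, Dana: knight

Consider Kira. Suppose Kira is a knight.
Then no assignment of the remaining roles makes every statement match its speaker's type — contradiction.
So Kira is a knave.
With that fixed, Viktor's statement is false, so Viktor is a knave.
With that fixed, Dana's statement is true, so Dana is a knight.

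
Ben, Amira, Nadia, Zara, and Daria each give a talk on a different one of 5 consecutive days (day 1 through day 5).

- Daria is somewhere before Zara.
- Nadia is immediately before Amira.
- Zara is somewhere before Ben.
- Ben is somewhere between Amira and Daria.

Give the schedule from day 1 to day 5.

From clue 1: Zara is in {2,3,4,5}.
From clues 1–2: Amira is in {2,3,4,5}.
From clues 1–3: Ben is in {3,5}.
From clues 1–4: Daria → day 1, Zara → day 2, Ben → day 3, Nadia → day 4, Amira → day 5.

Daria, Zara, Ben, Nadia, Amira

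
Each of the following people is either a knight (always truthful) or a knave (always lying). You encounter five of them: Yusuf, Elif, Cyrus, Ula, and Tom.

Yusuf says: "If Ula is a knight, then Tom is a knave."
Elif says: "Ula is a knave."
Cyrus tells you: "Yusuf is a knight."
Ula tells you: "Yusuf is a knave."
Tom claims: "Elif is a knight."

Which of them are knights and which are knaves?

Yusuf: knight, Elif: knight, Cyrus: knight, Ula: knave, Tom: knight

Consider Yusuf. Suppose Yusuf is a knave.
Then no assignment of the remaining roles makes every statement match its speaker's type — contradiction.
So Yusuf is a knight.
With that fixed, Cyrus's statement is true, so Cyrus is a knight.
With that fixed, Ula's statement is false, so Ula is a knave.
With that fixed, Elif's statement is true, so Elif is a knight.
With that fixed, Tom's statement is true, so Tom is a knight.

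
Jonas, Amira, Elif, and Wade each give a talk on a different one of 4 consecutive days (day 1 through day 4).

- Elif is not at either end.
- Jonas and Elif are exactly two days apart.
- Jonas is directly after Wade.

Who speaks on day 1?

Amira

With clue 1, Elif is ruled out for day 1.
With clues 1–3, Jonas and Wade are ruled out for day 1.
So day 1 is Amira.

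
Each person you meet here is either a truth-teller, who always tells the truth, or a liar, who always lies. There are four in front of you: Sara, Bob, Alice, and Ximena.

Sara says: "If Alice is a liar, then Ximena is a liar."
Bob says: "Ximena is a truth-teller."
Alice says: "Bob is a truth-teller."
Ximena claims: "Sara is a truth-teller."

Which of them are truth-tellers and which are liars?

Consider Sara. Suppose Sara is a liar.
Then no assignment of the remaining roles makes every statement match its speaker's type — contradiction.
So Sara is a truth-teller.
With that fixed, Ximena's statement is true, so Ximena is a truth-teller.
With that fixed, Bob's statement is true, so Bob is a truth-teller.
With that fixed, Alice's statement is true, so Alice is a truth-teller.

Sara: truth-teller, Bob: truth-teller, Alice: truth-teller, Ximena: truth-teller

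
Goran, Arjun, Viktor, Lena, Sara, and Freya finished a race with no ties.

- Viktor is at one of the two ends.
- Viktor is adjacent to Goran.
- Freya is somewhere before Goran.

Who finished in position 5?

Goran

With clue 1, Viktor is ruled out for place 5.
With clues 1–3, Arjun, Freya, Lena, and Sara are ruled out for place 5.
So place 5 is Goran.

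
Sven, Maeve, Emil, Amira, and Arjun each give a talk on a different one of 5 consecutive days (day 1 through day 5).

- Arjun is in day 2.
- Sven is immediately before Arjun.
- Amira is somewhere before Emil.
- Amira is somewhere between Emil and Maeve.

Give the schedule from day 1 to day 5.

From clue 1: Arjun → day 2.
From clues 1–2: Sven → day 1.
From clues 1–3: Emil is in {4,5}.
From clues 1–4: Maeve → day 3, Amira → day 4, Emil → day 5.

Sven, Arjun, Maeve, Amira, Emil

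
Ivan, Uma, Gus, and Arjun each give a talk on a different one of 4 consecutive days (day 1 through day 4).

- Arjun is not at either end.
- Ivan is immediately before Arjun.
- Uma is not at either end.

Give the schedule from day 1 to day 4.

Ivan, Arjun, Uma, Gus

From clue 1: Arjun is in {2,3}.
From clues 1–2: Ivan is in {1,2}.
From clues 1–3: Ivan → day 1, Arjun → day 2, Uma → day 3, Gus → day 4.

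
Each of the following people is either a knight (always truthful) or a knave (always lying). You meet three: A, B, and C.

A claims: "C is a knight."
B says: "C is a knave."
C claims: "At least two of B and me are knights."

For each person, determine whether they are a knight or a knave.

Consider A. Suppose A is a knight.
Then no assignment of the remaining roles makes every statement match its speaker's type — contradiction.
So A is a knave.
Consider B. Suppose B is a knave.
Then no assignment of the remaining roles makes every statement match its speaker's type — contradiction.
So B is a knight.
Consider C. Suppose C is a knight.
Then A's statement comes out true, contradicting A being a knave.
So C is a knave.

A: knave, B: knight, C: knave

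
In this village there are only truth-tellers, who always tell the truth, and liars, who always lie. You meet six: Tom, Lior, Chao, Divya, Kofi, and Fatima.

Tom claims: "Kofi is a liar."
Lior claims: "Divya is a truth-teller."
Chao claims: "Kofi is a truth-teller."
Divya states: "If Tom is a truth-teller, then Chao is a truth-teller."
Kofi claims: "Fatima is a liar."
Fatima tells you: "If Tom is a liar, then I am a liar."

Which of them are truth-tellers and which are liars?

Consider Tom. Suppose Tom is a liar.
Then whichever role Fatima has, Fatima's statement has the wrong truth value — contradiction.
So Tom is a truth-teller.
With that fixed, Fatima's statement is true, so Fatima is a truth-teller.
With that fixed, Kofi's statement is false, so Kofi is a liar.
With that fixed, Chao's statement is false, so Chao is a liar.
With that fixed, Divya's statement is false, so Divya is a liar.
With that fixed, Lior's statement is false, so Lior is a liar.

Tom: truth-teller, Lior: liar, Chao: liar, Divya: liar, Kofi: liar, Fatima: truth-teller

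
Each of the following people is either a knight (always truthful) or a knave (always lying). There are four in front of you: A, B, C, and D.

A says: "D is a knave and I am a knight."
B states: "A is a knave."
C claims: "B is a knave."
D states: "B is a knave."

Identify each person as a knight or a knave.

Consider A. Suppose A is a knight.
Then no assignment of the remaining roles makes every statement match its speaker's type — contradiction.
So A is a knave.
With that fixed, B's statement is true, so B is a knight.
With that fixed, C's statement is false, so C is a knave.
With that fixed, D's statement is false, so D is a knave.

A: knave, B: knight, C: knave, D: knave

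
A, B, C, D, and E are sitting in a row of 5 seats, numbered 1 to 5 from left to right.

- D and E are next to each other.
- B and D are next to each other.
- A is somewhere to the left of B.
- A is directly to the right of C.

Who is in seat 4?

With clues 1–3, A and C are ruled out for seat 4.
With clues 1–4, B and E are ruled out for seat 4.
So seat 4 is D.

D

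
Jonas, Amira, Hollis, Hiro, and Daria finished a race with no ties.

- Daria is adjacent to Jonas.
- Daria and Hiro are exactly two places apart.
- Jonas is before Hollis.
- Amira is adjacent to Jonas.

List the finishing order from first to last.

Amira, Jonas, Daria, Hollis, Hiro

From clues 1–3: Hollis is in {3,4,5}.
From clues 1–4: Amira → place 1, Jonas → place 2, Daria → place 3, Hollis → place 4, Hiro → place 5.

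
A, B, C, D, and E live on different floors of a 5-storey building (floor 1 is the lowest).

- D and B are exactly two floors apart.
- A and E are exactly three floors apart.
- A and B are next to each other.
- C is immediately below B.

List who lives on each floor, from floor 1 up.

E, C, B, A, D

From clues 1–2: C is in {2,4}.
From clues 1–3: A is in {2,4}.
From clues 1–4: E → floor 1, C → floor 2, B → floor 3, A → floor 4, D → floor 5.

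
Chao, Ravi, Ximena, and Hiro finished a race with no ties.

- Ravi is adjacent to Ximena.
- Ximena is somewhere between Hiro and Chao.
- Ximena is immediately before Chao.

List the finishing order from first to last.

Hiro, Ravi, Ximena, Chao

From clues 1–2: Chao is in {1,4}.
From clues 1–3: Hiro → place 1, Ravi → place 2, Ximena → place 3, Chao → place 4.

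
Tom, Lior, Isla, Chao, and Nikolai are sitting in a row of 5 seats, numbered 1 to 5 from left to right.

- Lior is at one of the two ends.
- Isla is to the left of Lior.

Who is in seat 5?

Lior

With clues 1–2, Chao, Isla, Nikolai, and Tom are ruled out for seat 5.
So seat 5 is Lior.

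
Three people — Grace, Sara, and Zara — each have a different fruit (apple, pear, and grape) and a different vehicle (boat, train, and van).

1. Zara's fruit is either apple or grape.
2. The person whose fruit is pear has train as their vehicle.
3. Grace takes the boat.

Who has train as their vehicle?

With clues 1–2, Zara is impossible for the one with vehicle train.
With clues 1–3, Grace is impossible for the one with vehicle train.
That leaves Sara.

Sara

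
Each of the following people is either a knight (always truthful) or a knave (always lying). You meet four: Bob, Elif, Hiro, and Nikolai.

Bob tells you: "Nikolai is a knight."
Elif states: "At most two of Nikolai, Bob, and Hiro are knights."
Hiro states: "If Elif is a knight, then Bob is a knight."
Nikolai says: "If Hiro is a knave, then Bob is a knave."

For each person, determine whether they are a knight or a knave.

Bob: knight, Elif: knave, Hiro: knight, Nikolai: knight

Consider Bob. Suppose Bob is a knave.
Then no assignment of the remaining roles makes every statement match its speaker's type — contradiction.
So Bob is a knight.
With that fixed, Hiro's statement is true, so Hiro is a knight.
With that fixed, Nikolai's statement is true, so Nikolai is a knight.
With that fixed, Elif's statement is false, so Elif is a knave.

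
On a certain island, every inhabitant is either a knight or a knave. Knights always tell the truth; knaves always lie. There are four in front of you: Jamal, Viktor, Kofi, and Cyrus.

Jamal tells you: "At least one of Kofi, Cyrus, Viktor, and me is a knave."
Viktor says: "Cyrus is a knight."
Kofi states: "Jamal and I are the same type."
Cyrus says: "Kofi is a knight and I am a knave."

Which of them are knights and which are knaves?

Consider Jamal. Suppose Jamal is a knave.
Then Jamal's own statement would have to be false, but it can't be — contradiction.
So Jamal is a knight.
Consider Viktor. Suppose Viktor is a knight.
Then no assignment of the remaining roles makes every statement match its speaker's type — contradiction.
So Viktor is a knave.
Consider Kofi. Suppose Kofi is a knight.
Then whichever role Cyrus has, Cyrus's statement has the wrong truth value — contradiction.
So Kofi is a knave.
With that fixed, Cyrus's statement is false, so Cyrus is a knave.

Jamal: knight, Viktor: knave, Kofi: knave, Cyrus: knave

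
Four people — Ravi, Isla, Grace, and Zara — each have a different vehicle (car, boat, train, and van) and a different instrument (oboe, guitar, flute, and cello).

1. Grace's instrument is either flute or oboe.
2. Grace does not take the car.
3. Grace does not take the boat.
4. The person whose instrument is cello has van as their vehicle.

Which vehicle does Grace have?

With clues 1–2, car is impossible for Grace's vehicle.
With clues 1–3, boat is impossible for Grace's vehicle.
With clues 1–4, van is impossible for Grace's vehicle.
That leaves train.

train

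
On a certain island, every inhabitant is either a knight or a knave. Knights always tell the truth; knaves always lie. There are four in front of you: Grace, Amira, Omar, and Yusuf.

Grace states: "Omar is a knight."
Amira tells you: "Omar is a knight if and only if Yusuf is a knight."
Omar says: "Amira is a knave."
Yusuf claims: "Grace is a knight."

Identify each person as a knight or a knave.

Consider Grace. Suppose Grace is a knight.
Then no assignment of the remaining roles makes every statement match its speaker's type — contradiction.
So Grace is a knave.
With that fixed, Yusuf's statement is false, so Yusuf is a knave.
Consider Amira. Suppose Amira is a knave.
Then no assignment of the remaining roles makes every statement match its speaker's type — contradiction.
So Amira is a knight.
With that fixed, Omar's statement is false, so Omar is a knave.

Grace: knave, Amira: knight, Omar: knave, Yusuf: knave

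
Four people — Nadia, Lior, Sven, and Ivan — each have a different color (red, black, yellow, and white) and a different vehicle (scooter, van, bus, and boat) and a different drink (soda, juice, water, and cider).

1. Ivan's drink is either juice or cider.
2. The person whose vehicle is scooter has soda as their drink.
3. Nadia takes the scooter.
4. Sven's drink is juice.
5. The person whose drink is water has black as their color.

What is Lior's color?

With clues 1–5, red, white, and yellow are impossible for Lior's color.
That leaves black.

black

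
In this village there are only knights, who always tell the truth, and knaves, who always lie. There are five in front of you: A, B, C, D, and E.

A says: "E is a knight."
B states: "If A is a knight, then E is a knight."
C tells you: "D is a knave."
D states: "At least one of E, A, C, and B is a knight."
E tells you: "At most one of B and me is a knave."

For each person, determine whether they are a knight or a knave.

A: knight, B: knight, C: knave, D: knight, E: knight

Consider A. Suppose A is a knave.
Then no assignment of the remaining roles makes every statement match its speaker's type — contradiction.
So A is a knight.
With that fixed, D's statement is true, so D is a knight.
With that fixed, C's statement is false, so C is a knave.
Consider B. Suppose B is a knave.
Then no assignment of the remaining roles makes every statement match its speaker's type — contradiction.
So B is a knight.
With that fixed, E's statement is true, so E is a knight.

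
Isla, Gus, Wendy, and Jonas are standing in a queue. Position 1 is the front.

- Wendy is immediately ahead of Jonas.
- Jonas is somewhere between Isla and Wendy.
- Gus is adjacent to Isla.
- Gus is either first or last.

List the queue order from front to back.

From clue 1: Wendy is in {1,2,3}.
From clues 1–2: Isla is in {3,4}.
From clues 1–3: Wendy → position 1, Jonas → position 2.
From clues 1–4: Isla → position 3, Gus → position 4.

Wendy, Jonas, Isla, Gus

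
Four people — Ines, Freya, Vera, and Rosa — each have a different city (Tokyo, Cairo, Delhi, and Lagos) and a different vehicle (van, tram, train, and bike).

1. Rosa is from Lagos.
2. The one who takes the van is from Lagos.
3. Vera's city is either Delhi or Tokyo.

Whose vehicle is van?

Rosa

With clues 1–2, Freya, Ines, and Vera are impossible for the one with vehicle van.
That leaves Rosa.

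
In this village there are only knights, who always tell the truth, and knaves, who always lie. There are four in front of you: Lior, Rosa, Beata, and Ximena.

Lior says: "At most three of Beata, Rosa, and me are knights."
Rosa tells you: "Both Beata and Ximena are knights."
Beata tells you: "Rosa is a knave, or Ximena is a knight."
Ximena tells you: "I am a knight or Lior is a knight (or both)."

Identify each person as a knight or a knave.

Regardless of anyone's role, Lior's statement is true, so Lior is a knight.
With that fixed, Ximena's statement is true, so Ximena is a knight.
With that fixed, Beata's statement is true, so Beata is a knight.
With that fixed, Rosa's statement is true, so Rosa is a knight.

Lior: knight, Rosa: knight, Beata: knight, Ximena: knight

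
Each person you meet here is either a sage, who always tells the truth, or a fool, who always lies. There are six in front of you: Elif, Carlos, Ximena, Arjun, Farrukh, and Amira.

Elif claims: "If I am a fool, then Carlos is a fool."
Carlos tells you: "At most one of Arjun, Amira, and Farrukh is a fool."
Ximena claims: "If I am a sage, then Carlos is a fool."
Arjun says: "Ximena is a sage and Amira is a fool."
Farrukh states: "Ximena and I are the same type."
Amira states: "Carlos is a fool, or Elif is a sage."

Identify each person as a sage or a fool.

Elif: sage, Carlos: fool, Ximena: sage, Arjun: fool, Farrukh: fool, Amira: sage

Consider Elif. Suppose Elif is a fool.
Then no assignment of the remaining roles makes every statement match its speaker's type — contradiction.
So Elif is a sage.
With that fixed, Amira's statement is true, so Amira is a sage.
With that fixed, Arjun's statement is false, so Arjun is a fool.
Consider Carlos. Suppose Carlos is a sage.
Then whichever role Ximena has, Ximena's statement has the wrong truth value — contradiction.
So Carlos is a fool.
With that fixed, Ximena's statement is true, so Ximena is a sage.
Consider Farrukh. Suppose Farrukh is a sage.
Then Carlos's statement comes out true, contradicting Carlos being a fool.
So Farrukh is a fool.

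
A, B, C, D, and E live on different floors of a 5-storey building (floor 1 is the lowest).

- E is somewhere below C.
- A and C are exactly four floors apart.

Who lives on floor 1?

A

With clue 1, C is ruled out for floor 1.
With clues 1–2, B, D, and E are ruled out for floor 1.
So floor 1 is A.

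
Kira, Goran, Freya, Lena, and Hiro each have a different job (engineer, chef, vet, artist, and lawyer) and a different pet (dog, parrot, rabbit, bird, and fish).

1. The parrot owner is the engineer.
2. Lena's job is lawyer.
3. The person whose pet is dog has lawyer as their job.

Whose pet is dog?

With clues 1–3, Freya, Goran, Hiro, and Kira are impossible for the one with pet dog.
That leaves Lena.

Lena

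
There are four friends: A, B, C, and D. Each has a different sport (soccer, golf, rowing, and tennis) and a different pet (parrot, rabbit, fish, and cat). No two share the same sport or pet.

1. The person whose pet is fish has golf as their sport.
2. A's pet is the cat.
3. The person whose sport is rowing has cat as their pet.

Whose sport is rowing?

A

With clues 1–3, B, C, and D are impossible for the one with sport rowing.
That leaves A.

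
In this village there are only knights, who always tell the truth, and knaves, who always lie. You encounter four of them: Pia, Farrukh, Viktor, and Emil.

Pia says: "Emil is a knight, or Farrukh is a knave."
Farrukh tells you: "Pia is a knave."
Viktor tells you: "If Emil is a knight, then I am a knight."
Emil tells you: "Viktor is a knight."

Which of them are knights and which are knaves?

Pia: knight, Farrukh: knave, Viktor: knight, Emil: knight

Consider Pia. Suppose Pia is a knave.
Then no assignment of the remaining roles makes every statement match its speaker's type — contradiction.
So Pia is a knight.
With that fixed, Farrukh's statement is false, so Farrukh is a knave.
Consider Viktor. Suppose Viktor is a knave.
Then no assignment of the remaining roles makes every statement match its speaker's type — contradiction.
So Viktor is a knight.
With that fixed, Emil's statement is true, so Emil is a knight.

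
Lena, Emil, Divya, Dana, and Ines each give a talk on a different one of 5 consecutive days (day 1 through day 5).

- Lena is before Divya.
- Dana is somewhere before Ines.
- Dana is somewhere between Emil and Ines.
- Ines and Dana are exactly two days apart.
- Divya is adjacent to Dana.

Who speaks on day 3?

Dana

With clues 1–4, Divya, Emil, and Ines are ruled out for day 3.
With clues 1–5, Lena is ruled out for day 3.
So day 3 is Dana.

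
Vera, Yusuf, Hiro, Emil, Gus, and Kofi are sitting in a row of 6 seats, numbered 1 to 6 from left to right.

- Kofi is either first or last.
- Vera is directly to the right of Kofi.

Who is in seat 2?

Vera

With clue 1, Kofi is ruled out for seat 2.
With clues 1–2, Emil, Gus, Hiro, and Yusuf are ruled out for seat 2.
So seat 2 is Vera.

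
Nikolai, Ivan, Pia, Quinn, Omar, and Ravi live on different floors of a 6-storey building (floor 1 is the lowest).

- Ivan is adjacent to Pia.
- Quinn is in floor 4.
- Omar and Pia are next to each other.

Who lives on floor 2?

With clues 1–2, Quinn is ruled out for floor 2.
With clues 1–3, Ivan, Nikolai, Omar, and Ravi are ruled out for floor 2.
So floor 2 is Pia.

Pia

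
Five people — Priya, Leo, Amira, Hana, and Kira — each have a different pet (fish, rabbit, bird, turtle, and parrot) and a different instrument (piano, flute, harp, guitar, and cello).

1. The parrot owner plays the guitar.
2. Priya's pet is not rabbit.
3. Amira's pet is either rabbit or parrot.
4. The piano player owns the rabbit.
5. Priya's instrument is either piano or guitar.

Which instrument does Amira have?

piano

With clues 1–4, cello, flute, and harp are impossible for Amira's instrument.
With clues 1–5, guitar is impossible for Amira's instrument.
That leaves piano.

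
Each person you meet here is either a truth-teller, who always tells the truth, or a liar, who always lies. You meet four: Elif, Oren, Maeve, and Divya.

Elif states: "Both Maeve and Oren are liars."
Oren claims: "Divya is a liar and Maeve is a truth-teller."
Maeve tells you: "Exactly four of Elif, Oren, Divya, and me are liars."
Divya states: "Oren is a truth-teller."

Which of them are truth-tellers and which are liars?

Elif: truth-teller, Oren: liar, Maeve: liar, Divya: liar

Consider Elif. Suppose Elif is a liar.
Then no assignment of the remaining roles makes every statement match its speaker's type — contradiction.
So Elif is a truth-teller.
With that fixed, Maeve's statement is false, so Maeve is a liar.
With that fixed, Oren's statement is false, so Oren is a liar.
With that fixed, Divya's statement is false, so Divya is a liar.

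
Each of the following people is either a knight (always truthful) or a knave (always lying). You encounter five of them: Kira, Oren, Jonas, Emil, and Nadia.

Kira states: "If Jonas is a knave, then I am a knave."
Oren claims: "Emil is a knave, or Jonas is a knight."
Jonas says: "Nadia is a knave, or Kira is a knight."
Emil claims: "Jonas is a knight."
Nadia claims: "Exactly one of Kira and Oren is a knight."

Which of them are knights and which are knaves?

Consider Kira. Suppose Kira is a knave.
Then Kira's own statement would have to be false, but it can't be — contradiction.
So Kira is a knight.
With that fixed, Jonas's statement is true, so Jonas is a knight.
With that fixed, Emil's statement is true, so Emil is a knight.
With that fixed, Oren's statement is true, so Oren is a knight.
With that fixed, Nadia's statement is false, so Nadia is a knave.

Kira: knight, Oren: knight, Jonas: knight, Emil: knight, Nadia: knave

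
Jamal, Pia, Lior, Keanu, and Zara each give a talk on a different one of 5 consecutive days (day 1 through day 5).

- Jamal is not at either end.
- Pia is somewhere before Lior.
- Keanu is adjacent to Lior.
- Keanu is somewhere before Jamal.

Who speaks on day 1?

Pia

With clue 1, Jamal is ruled out for day 1.
With clues 1–2, Lior is ruled out for day 1.
With clues 1–3, Keanu is ruled out for day 1.
With clues 1–4, Zara is ruled out for day 1.
So day 1 is Pia.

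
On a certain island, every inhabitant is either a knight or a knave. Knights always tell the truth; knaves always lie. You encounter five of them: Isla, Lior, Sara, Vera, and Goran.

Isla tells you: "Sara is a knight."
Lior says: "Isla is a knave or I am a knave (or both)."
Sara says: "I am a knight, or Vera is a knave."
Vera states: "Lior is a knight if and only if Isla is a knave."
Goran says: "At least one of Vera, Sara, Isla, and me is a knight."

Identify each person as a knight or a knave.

Isla: knave, Lior: knight, Sara: knave, Vera: knight, Goran: knight

Consider Isla. Suppose Isla is a knight.
Then whichever role Lior has, Lior's statement has the wrong truth value — contradiction.
So Isla is a knave.
With that fixed, Lior's statement is true, so Lior is a knight.
With that fixed, Vera's statement is true, so Vera is a knight.
With that fixed, Goran's statement is true, so Goran is a knight.
Consider Sara. Suppose Sara is a knight.
Then Isla's statement comes out true, contradicting Isla being a knave.
So Sara is a knave.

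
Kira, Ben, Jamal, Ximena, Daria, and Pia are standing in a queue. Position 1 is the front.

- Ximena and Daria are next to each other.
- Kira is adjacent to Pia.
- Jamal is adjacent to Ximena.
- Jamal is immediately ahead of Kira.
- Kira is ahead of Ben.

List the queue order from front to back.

From clues 1–3: Ben is in {1,3,4,6}.
From clues 1–4: Kira is in {4,5}.
From clues 1–5: Daria → position 1, Ximena → position 2, Jamal → position 3, Kira → position 4, Pia → position 5, Ben → position 6.

Daria, Ximena, Jamal, Kira, Pia, Ben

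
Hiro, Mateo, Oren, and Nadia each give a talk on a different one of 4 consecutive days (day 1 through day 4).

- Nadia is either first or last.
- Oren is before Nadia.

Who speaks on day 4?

With clues 1–2, Hiro, Mateo, and Oren are ruled out for day 4.
So day 4 is Nadia.

Nadia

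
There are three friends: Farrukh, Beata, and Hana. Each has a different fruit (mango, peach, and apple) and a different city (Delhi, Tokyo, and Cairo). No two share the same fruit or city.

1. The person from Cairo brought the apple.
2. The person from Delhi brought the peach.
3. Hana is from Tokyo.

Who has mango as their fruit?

With clues 1–3, Beata and Farrukh are impossible for the one with fruit mango.
That leaves Hana.

Hana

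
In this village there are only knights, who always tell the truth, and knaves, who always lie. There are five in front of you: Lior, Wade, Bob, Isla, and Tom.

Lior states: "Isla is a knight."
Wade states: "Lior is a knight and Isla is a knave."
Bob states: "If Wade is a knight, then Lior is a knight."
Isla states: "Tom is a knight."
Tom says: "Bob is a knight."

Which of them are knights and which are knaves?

Consider Lior. Suppose Lior is a knave.
Then no assignment of the remaining roles makes every statement match its speaker's type — contradiction.
So Lior is a knight.
With that fixed, Bob's statement is true, so Bob is a knight.
With that fixed, Tom's statement is true, so Tom is a knight.
With that fixed, Isla's statement is true, so Isla is a knight.
With that fixed, Wade's statement is false, so Wade is a knave.

Lior: knight, Wade: knave, Bob: knight, Isla: knight, Tom: knight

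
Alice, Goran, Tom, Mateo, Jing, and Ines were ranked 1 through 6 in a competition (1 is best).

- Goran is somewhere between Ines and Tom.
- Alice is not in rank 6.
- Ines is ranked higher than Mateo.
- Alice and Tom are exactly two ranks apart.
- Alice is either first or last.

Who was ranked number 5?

Ines

With clues 1–5, Alice, Goran, Jing, Mateo, and Tom are ruled out for rank 5.
So rank 5 is Ines.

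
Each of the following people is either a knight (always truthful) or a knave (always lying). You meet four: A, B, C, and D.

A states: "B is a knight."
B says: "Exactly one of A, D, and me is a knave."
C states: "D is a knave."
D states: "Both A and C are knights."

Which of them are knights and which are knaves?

Consider A. Suppose A is a knight.
Then no assignment of the remaining roles makes every statement match its speaker's type — contradiction.
So A is a knave.
With that fixed, D's statement is false, so D is a knave.
With that fixed, B's statement is false, so B is a knave.
With that fixed, C's statement is true, so C is a knight.

A: knave, B: knave, C: knight, D: knave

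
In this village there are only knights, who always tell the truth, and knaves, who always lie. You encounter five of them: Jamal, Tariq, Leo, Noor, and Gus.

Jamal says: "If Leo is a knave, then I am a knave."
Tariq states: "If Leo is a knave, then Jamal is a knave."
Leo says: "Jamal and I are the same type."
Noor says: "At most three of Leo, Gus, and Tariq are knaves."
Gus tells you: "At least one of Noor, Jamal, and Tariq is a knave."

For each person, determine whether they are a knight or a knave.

Jamal: knight, Tariq: knight, Leo: knight, Noor: knight, Gus: knave

Regardless of anyone's role, Noor's statement is true, so Noor is a knight.
Consider Jamal. Suppose Jamal is a knave.
Then Jamal's own statement would have to be false, but it can't be — contradiction.
So Jamal is a knight.
Consider Tariq. Suppose Tariq is a knave.
Then no assignment of the remaining roles makes every statement match its speaker's type — contradiction.
So Tariq is a knight.
With that fixed, Gus's statement is false, so Gus is a knave.
Consider Leo. Suppose Leo is a knave.
Then Jamal's statement comes out false, contradicting Jamal being a knight.
So Leo is a knight.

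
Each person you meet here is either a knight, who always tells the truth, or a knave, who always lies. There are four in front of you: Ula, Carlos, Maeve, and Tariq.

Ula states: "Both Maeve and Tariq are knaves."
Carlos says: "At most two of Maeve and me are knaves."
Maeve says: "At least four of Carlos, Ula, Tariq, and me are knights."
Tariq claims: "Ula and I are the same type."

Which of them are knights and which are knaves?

Regardless of anyone's role, Carlos's statement is true, so Carlos is a knight.
Consider Ula. Suppose Ula is a knave.
Then whichever role Tariq has, Tariq's statement has the wrong truth value — contradiction.
So Ula is a knight.
Consider Maeve. Suppose Maeve is a knight.
Then Ula's statement comes out false, contradicting Ula being a knight.
So Maeve is a knave.
Consider Tariq. Suppose Tariq is a knight.
Then Ula's statement comes out false, contradicting Ula being a knight.
So Tariq is a knave.

Ula: knight, Carlos: knight, Maeve: knave, Tariq: knave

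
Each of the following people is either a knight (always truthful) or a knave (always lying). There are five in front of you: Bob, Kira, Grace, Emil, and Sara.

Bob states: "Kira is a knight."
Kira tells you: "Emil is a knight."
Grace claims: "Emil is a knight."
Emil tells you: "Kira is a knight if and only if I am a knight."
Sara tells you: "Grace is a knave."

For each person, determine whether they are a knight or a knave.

Bob: knight, Kira: knight, Grace: knight, Emil: knight, Sara: knave

Consider Bob. Suppose Bob is a knave.
Then no assignment of the remaining roles makes every statement match its speaker's type — contradiction.
So Bob is a knight.
Consider Kira. Suppose Kira is a knave.
Then Bob's statement comes out false, contradicting Bob being a knight.
So Kira is a knight.
Consider Grace. Suppose Grace is a knave.
Then no assignment of the remaining roles makes every statement match its speaker's type — contradiction.
So Grace is a knight.
With that fixed, Sara's statement is false, so Sara is a knave.
Consider Emil. Suppose Emil is a knave.
Then Kira's statement comes out false, contradicting Kira being a knight.
So Emil is a knight.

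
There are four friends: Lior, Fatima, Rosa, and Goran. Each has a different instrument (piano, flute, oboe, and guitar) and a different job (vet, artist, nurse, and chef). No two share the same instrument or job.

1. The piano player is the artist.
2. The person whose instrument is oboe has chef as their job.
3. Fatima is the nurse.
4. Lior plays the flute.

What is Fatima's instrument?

With clues 1–3, oboe and piano are impossible for Fatima's instrument.
With clues 1–4, flute is impossible for Fatima's instrument.
That leaves guitar.

guitar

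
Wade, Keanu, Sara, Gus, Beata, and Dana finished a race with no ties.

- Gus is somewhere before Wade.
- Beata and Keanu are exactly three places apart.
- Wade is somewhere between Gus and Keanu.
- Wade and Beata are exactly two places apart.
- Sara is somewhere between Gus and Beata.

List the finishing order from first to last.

Gus, Sara, Beata, Dana, Wade, Keanu

From clue 1: Wade is in {2,3,4,5,6}.
From clues 1–3: Wade is in {2,3,4,5}.
From clues 1–4: Wade is in {3,4,5}.
From clues 1–5: Gus → place 1, Sara → place 2, Beata → place 3, Dana → place 4, Wade → place 5, Keanu → place 6.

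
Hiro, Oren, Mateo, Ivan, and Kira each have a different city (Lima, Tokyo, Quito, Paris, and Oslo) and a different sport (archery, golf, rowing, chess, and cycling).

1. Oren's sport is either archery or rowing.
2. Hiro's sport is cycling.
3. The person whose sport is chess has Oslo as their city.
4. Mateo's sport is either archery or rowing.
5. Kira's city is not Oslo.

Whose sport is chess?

Clue 1 rules out Oren for the one with sport chess.
With clues 1–2, Hiro is impossible for the one with sport chess.
With clues 1–4, Mateo is impossible for the one with sport chess.
With clues 1–5, Kira is impossible for the one with sport chess.
That leaves Ivan.

Ivan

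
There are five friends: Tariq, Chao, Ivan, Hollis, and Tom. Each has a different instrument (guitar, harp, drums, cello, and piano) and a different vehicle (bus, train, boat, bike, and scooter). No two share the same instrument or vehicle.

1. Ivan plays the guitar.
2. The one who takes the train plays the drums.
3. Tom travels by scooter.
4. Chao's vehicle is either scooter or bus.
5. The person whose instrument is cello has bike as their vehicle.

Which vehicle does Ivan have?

boat

With clues 1–2, train is impossible for Ivan's vehicle.
With clues 1–3, scooter is impossible for Ivan's vehicle.
With clues 1–4, bus is impossible for Ivan's vehicle.
With clues 1–5, bike is impossible for Ivan's vehicle.
That leaves boat.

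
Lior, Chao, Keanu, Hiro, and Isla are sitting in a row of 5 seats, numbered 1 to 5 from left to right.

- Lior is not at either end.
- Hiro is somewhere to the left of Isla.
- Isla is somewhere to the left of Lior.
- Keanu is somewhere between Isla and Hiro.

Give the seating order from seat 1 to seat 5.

From clue 1: Lior is in {2,3,4}.
From clues 1–3: Lior is in {3,4}.
From clues 1–4: Hiro → seat 1, Keanu → seat 2, Isla → seat 3, Lior → seat 4, Chao → seat 5.

Hiro, Keanu, Isla, Lior, Chao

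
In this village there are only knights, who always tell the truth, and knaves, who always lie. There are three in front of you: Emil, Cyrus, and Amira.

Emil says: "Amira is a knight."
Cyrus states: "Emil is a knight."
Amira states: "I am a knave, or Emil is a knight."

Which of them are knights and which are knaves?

Consider Emil. Suppose Emil is a knave.
Then whichever role Amira has, Amira's statement has the wrong truth value — contradiction.
So Emil is a knight.
With that fixed, Cyrus's statement is true, so Cyrus is a knight.
With that fixed, Amira's statement is true, so Amira is a knight.

Emil: knight, Cyrus: knight, Amira: knight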